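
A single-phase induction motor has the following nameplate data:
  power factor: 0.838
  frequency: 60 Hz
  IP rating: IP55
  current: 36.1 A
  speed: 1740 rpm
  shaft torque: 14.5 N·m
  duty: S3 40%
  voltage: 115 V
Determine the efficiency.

75.9 %

ω = 2π × 1740/60 = 182.2 rad/s; P_out = τω = 14.5 × 182.2 = 2642 W
P_in = V·I·cosφ = 115 × 36.1 × 0.838 = 3479 W
η = P_out / P_in = 2642 / 3479 = 0.759 = 75.9%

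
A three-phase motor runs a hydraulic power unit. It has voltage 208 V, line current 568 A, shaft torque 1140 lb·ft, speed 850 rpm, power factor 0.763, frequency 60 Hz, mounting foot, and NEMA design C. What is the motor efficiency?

88.1 %

τ = 1140 lb·ft × 1.356 = 1546 N·m
ω = 2π × 850/60 = 89.01 rad/s; P_out = τω = 1546 × 89.01 = 137609 W
P_in = √3·V_L·I_L·cosφ = 1.732 × 208 × 568 × 0.763 = 156129 W
η = P_out / P_in = 137609 / 156129 = 0.881 = 88.1%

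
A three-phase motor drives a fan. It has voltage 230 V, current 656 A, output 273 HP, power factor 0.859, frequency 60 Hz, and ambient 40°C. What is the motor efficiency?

90.7 %

P_out = 273 × 746 = 203658 W
P_in = √3·V_L·I_L·cosφ = 1.732 × 230 × 656 × 0.859 = 224477 W
η = P_out / P_in = 203658 / 224477 = 0.907 = 90.7%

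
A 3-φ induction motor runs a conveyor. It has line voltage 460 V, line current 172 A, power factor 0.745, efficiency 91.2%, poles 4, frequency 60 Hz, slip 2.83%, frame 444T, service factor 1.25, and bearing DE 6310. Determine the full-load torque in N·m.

508 N·m

P_in = √3·V·I·cosφ = 1.732 × 460 × 172 × 0.745 = 102092 W
P_out = η·P_in = 0.912 × 102092 = 93108 W
n_s = 120×60/4 = 1800 rpm; n = 1800×(1−0.0283) = 1749 rpm
ω = 2π×1749/60 = 183.2 rad/s
τ = P_out/ω = 93108/183.2 = 508 N·m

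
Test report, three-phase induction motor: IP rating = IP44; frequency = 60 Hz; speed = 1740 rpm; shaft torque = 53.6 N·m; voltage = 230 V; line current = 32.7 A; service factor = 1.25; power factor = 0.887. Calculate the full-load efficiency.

84.5 %

ω = 2π × 1740/60 = 182.2 rad/s; P_out = τω = 53.6 × 182.2 = 9766 W
P_in = √3·V_L·I_L·cosφ = 1.732 × 230 × 32.7 × 0.887 = 11554 W
η = P_out / P_in = 9766 / 11554 = 0.845 = 84.5%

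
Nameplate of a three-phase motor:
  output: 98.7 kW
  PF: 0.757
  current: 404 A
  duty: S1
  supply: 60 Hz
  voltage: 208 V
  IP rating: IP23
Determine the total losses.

P_in = √3·V·I·cosφ = 1.732×208×404×0.757 = 110176 W
P_out = 98700 W
Losses = P_in − P_out = 110176 − 98700 = 11476 W

11.5 kW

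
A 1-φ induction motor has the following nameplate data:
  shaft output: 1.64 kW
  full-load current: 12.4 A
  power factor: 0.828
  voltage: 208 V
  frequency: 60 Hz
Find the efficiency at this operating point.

P_out = 1.64 kW = 1640 W
P_in = V·I·cosφ = 208 × 12.4 × 0.828 = 2136 W
η = P_out / P_in = 1640 / 2136 = 0.768 = 76.8%

76.8 %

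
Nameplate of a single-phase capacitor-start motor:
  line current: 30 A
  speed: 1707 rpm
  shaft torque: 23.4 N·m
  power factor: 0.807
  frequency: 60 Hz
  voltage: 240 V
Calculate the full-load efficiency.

72.0 %

ω = 2π × 1707/60 = 178.8 rad/s; P_out = τω = 23.4 × 178.8 = 4184 W
P_in = V·I·cosφ = 240 × 30 × 0.807 = 5810 W
η = P_out / P_in = 4184 / 5810 = 0.720 = 72.0%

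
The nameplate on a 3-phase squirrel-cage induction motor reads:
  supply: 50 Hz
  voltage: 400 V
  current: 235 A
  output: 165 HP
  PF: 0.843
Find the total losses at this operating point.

P_in = √3·V·I·cosφ = 1.732×400×235×0.843 = 137247 W
P_out = 165×746 = 123090 W
Losses = P_in − P_out = 137247 − 123090 = 14157 W

14200 W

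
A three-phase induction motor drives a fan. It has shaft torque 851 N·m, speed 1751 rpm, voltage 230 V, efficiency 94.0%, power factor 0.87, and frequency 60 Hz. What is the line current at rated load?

ω = 2π×1751/60 = 183.4 rad/s; P_out = τω = 851 × 183.4 = 156073 W
P_in = P_out / η = 156073 / 0.940 = 166035 W
I_L = P_in / (√3·V_L·cosφ) = 166035 / (1.732 × 230 × 0.87) = 479 A

479 A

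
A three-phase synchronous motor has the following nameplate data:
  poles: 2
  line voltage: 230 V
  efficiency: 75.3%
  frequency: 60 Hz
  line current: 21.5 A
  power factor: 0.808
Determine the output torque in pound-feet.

10.2 lb·ft

P_in = √3·V·I·cosφ = 1.732 × 230 × 21.5 × 0.808 = 6920 W
P_out = η·P_in = 0.753 × 6920 = 5211 W
n = n_s = 120×60/2 = 3600 rpm (synchronous)
ω = 2π×3600/60 = 377 rad/s
τ = P_out/ω = 5211/377 = 13.82 N·m
In lb·ft: 13.82/1.356 = 10.2 lb·ft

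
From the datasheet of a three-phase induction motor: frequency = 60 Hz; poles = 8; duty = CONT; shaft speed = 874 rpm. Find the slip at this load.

2.9 %

n_s = 120f/p = 120×60/8 = 900 rpm
s = (n_s − n)/n_s = (900 − 874)/900 = 0.0289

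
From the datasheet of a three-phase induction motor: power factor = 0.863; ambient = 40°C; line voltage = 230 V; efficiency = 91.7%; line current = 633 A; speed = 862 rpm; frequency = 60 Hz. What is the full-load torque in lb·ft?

1630 lb·ft

P_in = √3·V·I·cosφ = 1.732 × 230 × 633 × 0.863 = 217616 W
P_out = η·P_in = 0.917 × 217616 = 199554 W
n = 862 rpm
ω = 2π×862/60 = 90.27 rad/s
τ = P_out/ω = 199554/90.27 = 2211 N·m
In lb·ft: 2211/1.356 = 1630 lb·ft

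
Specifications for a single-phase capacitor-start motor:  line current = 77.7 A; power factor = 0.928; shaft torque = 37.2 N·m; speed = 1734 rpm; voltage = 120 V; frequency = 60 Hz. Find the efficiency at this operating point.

ω = 2π × 1734/60 = 181.6 rad/s; P_out = τω = 37.2 × 181.6 = 6756 W
P_in = V·I·cosφ = 120 × 77.7 × 0.928 = 8653 W
η = P_out / P_in = 6756 / 8653 = 0.781 = 78.1%

78.1 %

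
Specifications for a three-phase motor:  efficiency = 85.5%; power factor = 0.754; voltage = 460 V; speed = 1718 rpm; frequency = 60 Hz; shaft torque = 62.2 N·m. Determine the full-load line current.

21.8 A

ω = 2π×1718/60 = 179.9 rad/s; P_out = τω = 62.2 × 179.9 = 11190 W
P_in = P_out / η = 11190 / 0.855 = 13088 W
I_L = P_in / (√3·V_L·cosφ) = 13088 / (1.732 × 460 × 0.754) = 21.8 A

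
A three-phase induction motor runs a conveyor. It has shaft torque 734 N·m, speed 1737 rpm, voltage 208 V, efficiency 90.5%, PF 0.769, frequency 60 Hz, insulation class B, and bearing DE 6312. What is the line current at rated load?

533 A

ω = 2π×1737/60 = 181.9 rad/s; P_out = τω = 734 × 181.9 = 133515 W
P_in = P_out / η = 133515 / 0.905 = 147530 W
I_L = P_in / (√3·V_L·cosφ) = 147530 / (1.732 × 208 × 0.769) = 533 A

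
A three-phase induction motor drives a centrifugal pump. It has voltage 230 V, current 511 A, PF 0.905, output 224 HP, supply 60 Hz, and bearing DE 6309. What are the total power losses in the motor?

P_in = √3·V·I·cosφ = 1.732×230×511×0.905 = 184224 W
P_out = 224×746 = 167104 W
Losses = P_in − P_out = 184224 − 167104 = 17120 W

17.1 kW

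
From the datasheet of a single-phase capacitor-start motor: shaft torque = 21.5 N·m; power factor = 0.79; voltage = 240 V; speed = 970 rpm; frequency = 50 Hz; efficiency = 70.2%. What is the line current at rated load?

ω = 2π×970/60 = 101.6 rad/s; P_out = τω = 21.5 × 101.6 = 2184 W
P_in = P_out / η = 2184 / 0.702 = 3111 W
I = P_in / (V·cosφ) = 3111 / (240 × 0.79) = 16.4 A

16.4 A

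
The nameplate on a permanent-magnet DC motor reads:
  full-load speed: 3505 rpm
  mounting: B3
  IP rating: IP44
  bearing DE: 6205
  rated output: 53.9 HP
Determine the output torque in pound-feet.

P_out = 53.9 × 746 = 40209 W
ω = 2π × 3505/60 = 367 rad/s
τ = P_out/ω = 40209/367 = 109.6 N·m
In lb·ft: 109.6/1.356 = 80.8 lb·ft

80.8 lb·ft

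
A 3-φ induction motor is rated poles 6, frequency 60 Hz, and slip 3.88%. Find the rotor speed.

1153 rpm

n_s = 120f/p = 120×60/6 = 1200 rpm
n = n_s(1 − s) = 1200 × (1 − 0.0388) = 1153 rpm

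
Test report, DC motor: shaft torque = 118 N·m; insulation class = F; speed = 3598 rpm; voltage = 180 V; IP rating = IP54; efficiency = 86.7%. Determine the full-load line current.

285 A

ω = 2π×3598/60 = 376.8 rad/s; P_out = τω = 118 × 376.8 = 44462 W
P_in = P_out / η = 44462 / 0.867 = 51283 W
I = P_in / V = 51283 / 180 = 285 A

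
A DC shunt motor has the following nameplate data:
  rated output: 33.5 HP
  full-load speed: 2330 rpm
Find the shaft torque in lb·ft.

P_out = 33.5 × 746 = 24991 W
ω = 2π × 2330/60 = 244 rad/s
τ = P_out/ω = 24991/244 = 102.4 N·m
In lb·ft: 102.4/1.356 = 75.5 lb·ft

75.5 lb·ft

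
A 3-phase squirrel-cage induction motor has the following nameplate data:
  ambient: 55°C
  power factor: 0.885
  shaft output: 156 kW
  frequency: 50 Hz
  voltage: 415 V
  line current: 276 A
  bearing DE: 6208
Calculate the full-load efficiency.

P_out = 156 kW = 156000 W
P_in = √3·V_L·I_L·cosφ = 1.732 × 415 × 276 × 0.885 = 175569 W
η = P_out / P_in = 156000 / 175569 = 0.889 = 88.9%

88.9 %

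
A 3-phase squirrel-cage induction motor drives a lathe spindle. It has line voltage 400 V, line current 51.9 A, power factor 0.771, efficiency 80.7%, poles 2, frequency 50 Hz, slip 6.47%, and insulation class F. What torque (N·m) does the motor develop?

76.1 N·m

P_in = √3·V·I·cosφ = 1.732 × 400 × 51.9 × 0.771 = 27722 W
P_out = η·P_in = 0.807 × 27722 = 22372 W
n_s = 120×50/2 = 3000 rpm; n = 3000×(1−0.0647) = 2806 rpm
ω = 2π×2806/60 = 293.8 rad/s
τ = P_out/ω = 22372/293.8 = 76.1 N·m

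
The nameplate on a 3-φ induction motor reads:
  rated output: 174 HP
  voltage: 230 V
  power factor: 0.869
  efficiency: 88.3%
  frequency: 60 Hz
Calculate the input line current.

P_out = 174 × 746 = 129804 W
P_in = P_out / η = 129804 / 0.883 = 147003 W
I_L = P_in / (√3·V_L·cosφ) = 147003 / (1.732 × 230 × 0.869) = 425 A

425 A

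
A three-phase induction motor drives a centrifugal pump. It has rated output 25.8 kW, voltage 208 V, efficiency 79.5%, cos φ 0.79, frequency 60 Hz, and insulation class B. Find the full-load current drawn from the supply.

P_out = 25.8 kW = 25800 W
P_in = P_out / η = 25800 / 0.795 = 32453 W
I_L = P_in / (√3·V_L·cosφ) = 32453 / (1.732 × 208 × 0.79) = 114 A

114 A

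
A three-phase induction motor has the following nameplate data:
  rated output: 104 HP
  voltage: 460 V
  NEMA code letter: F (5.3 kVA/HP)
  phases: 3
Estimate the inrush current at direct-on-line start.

S_LR = 5.3 × 104 = 551.2 kVA
I_LR = S_LR/(√3·V_L) = 551200/(1.732×460) = 692 A

692 A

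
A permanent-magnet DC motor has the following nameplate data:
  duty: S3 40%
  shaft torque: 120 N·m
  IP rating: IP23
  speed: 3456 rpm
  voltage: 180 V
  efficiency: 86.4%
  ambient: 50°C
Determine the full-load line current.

279 A

ω = 2π×3456/60 = 361.9 rad/s; P_out = τω = 120 × 361.9 = 43428 W
P_in = P_out / η = 43428 / 0.864 = 50264 W
I = P_in / V = 50264 / 180 = 279 A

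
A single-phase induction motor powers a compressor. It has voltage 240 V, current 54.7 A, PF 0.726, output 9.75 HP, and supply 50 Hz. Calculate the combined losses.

2.26 kW

P_in = V·I·cosφ = 240×54.7×0.726 = 9531 W
P_out = 9.75×746 = 7274 W
Losses = P_in − P_out = 9531 − 7274 = 2257 W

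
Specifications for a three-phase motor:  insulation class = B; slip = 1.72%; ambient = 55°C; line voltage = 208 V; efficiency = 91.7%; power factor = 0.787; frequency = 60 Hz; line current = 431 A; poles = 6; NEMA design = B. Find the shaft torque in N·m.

P_in = √3·V·I·cosφ = 1.732 × 208 × 431 × 0.787 = 122198 W
P_out = η·P_in = 0.917 × 122198 = 112056 W
n_s = 120×60/6 = 1200 rpm; n = 1200×(1−0.0172) = 1179 rpm
ω = 2π×1179/60 = 123.5 rad/s
τ = P_out/ω = 112056/123.5 = 907 N·m

907 N·m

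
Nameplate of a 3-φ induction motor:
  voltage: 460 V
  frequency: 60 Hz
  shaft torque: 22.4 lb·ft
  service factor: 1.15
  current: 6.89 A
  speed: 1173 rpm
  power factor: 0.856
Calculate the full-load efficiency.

τ = 22.4 lb·ft × 1.356 = 30.37 N·m
ω = 2π × 1173/60 = 122.8 rad/s; P_out = τω = 30.37 × 122.8 = 3729 W
P_in = √3·V_L·I_L·cosφ = 1.732 × 460 × 6.89 × 0.856 = 4699 W
η = P_out / P_in = 3729 / 4699 = 0.794 = 79.4%

79.4 %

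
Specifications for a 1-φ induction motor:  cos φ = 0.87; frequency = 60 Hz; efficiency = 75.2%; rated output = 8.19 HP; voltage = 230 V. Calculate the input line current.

40.6 A

P_out = 8.19 × 746 = 6110 W
P_in = P_out / η = 6110 / 0.752 = 8125 W
I = P_in / (V·cosφ) = 8125 / (230 × 0.87) = 40.6 A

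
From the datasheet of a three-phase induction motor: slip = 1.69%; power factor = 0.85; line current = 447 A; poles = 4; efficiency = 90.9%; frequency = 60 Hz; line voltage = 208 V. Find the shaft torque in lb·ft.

P_in = √3·V·I·cosφ = 1.732 × 208 × 447 × 0.85 = 136879 W
P_out = η·P_in = 0.909 × 136879 = 124423 W
n_s = 120×60/4 = 1800 rpm; n = 1800×(1−0.0169) = 1770 rpm
ω = 2π×1770/60 = 185.4 rad/s
τ = P_out/ω = 124423/185.4 = 671.1 N·m
In lb·ft: 671.1/1.356 = 495 lb·ft

495 lb·ft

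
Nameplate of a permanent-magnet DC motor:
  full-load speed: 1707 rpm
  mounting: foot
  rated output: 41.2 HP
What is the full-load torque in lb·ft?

127 lb·ft

P_out = 41.2 × 746 = 30735 W
ω = 2π × 1707/60 = 178.8 rad/s
τ = P_out/ω = 30735/178.8 = 171.9 N·m
In lb·ft: 171.9/1.356 = 127 lb·ft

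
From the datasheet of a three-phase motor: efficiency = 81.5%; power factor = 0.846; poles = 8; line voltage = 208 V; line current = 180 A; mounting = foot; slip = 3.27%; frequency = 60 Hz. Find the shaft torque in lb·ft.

362 lb·ft

P_in = √3·V·I·cosφ = 1.732 × 208 × 180 × 0.846 = 54860 W
P_out = η·P_in = 0.815 × 54860 = 44711 W
n_s = 120×60/8 = 900 rpm; n = 900×(1−0.0327) = 871 rpm
ω = 2π×871/60 = 91.21 rad/s
τ = P_out/ω = 44711/91.21 = 490.2 N·m
In lb·ft: 490.2/1.356 = 362 lb·ft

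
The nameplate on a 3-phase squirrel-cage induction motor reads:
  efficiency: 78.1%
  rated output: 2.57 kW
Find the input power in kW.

P_out = 2570 W
P_in = P_out/η = 2570/0.781 = 3291 W = 3.29 kW

3.29 kW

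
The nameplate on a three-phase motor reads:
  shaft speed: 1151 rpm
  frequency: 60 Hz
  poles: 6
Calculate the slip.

4.08 %

n_s = 120f/p = 120×60/6 = 1200 rpm
s = (n_s − n)/n_s = (1200 − 1151)/1200 = 0.0408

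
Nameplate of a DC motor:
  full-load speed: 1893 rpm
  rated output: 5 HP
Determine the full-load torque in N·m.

P_out = 5 × 746 = 3730 W
ω = 2π × 1893/60 = 198.2 rad/s
τ = P_out/ω = 3730/198.2 = 18.8 N·m

18.8 N·m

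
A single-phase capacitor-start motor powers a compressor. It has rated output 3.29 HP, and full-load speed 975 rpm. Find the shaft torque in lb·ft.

P_out = 3.29 × 746 = 2454 W
ω = 2π × 975/60 = 102.1 rad/s
τ = P_out/ω = 2454/102.1 = 24.04 N·m
In lb·ft: 24.04/1.356 = 17.7 lb·ft

17.7 lb·ft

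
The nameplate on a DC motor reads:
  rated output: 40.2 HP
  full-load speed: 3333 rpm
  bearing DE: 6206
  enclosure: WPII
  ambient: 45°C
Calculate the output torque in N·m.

P_out = 40.2 × 746 = 29989 W
ω = 2π × 3333/60 = 349 rad/s
τ = P_out/ω = 29989/349 = 85.9 N·m

85.9 N·m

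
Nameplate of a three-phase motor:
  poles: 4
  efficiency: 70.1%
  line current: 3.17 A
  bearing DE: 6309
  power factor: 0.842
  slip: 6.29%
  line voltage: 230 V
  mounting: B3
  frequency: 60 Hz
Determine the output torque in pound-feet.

3.11 lb·ft

P_in = √3·V·I·cosφ = 1.732 × 230 × 3.17 × 0.842 = 1063 W
P_out = η·P_in = 0.701 × 1063 = 745 W
n_s = 120×60/4 = 1800 rpm; n = 1800×(1−0.0629) = 1687 rpm
ω = 2π×1687/60 = 176.7 rad/s
τ = P_out/ω = 745/176.7 = 4.216 N·m
In lb·ft: 4.216/1.356 = 3.11 lb·ft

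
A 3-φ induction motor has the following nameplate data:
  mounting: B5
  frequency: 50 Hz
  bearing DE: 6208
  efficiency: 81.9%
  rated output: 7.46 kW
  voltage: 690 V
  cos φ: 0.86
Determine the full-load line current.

P_out = 7.46 kW = 7460 W
P_in = P_out / η = 7460 / 0.819 = 9109 W
I_L = P_in / (√3·V_L·cosφ) = 9109 / (1.732 × 690 × 0.86) = 8.86 A

8.86 A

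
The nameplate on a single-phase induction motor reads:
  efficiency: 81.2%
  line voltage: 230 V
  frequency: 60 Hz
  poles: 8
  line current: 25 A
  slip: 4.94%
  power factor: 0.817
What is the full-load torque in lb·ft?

P_in = V·I·cosφ = 230 × 25 × 0.817 = 4698 W
P_out = η·P_in = 0.812 × 4698 = 3815 W
n_s = 120×60/8 = 900 rpm; n = 900×(1−0.0494) = 856 rpm
ω = 2π×856/60 = 89.64 rad/s
τ = P_out/ω = 3815/89.64 = 42.56 N·m
In lb·ft: 42.56/1.356 = 31.4 lb·ft

31.4 lb·ft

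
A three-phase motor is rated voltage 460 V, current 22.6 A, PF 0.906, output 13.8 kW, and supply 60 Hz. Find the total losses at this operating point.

2.51 kW

P_in = √3·V·I·cosφ = 1.732×460×22.6×0.906 = 16313 W
P_out = 13800 W
Losses = P_in − P_out = 16313 − 13800 = 2513 W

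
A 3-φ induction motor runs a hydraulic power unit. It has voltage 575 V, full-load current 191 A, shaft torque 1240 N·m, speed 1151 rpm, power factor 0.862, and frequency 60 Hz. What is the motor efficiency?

ω = 2π × 1151/60 = 120.5 rad/s; P_out = τω = 1240 × 120.5 = 149420 W
P_in = √3·V_L·I_L·cosφ = 1.732 × 575 × 191 × 0.862 = 163967 W
η = P_out / P_in = 149420 / 163967 = 0.911 = 91.1%

91.1 %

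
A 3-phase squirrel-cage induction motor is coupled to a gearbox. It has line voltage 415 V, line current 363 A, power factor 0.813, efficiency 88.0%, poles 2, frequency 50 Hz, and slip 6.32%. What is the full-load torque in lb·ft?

468 lb·ft

P_in = √3·V·I·cosφ = 1.732 × 415 × 363 × 0.813 = 212126 W
P_out = η·P_in = 0.88 × 212126 = 186671 W
n_s = 120×50/2 = 3000 rpm; n = 3000×(1−0.0632) = 2810 rpm
ω = 2π×2810/60 = 294.3 rad/s
τ = P_out/ω = 186671/294.3 = 634.3 N·m
In lb·ft: 634.3/1.356 = 468 lb·ft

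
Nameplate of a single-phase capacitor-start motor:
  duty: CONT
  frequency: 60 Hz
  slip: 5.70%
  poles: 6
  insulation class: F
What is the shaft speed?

n_s = 120f/p = 120×60/6 = 1200 rpm
n = n_s(1 − s) = 1200 × (1 − 0.057) = 1132 rpm

1132 rpm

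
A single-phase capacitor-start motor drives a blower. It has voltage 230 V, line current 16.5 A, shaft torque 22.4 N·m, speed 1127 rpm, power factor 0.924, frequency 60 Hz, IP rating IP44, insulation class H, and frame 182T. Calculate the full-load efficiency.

75.4 %

ω = 2π × 1127/60 = 118 rad/s; P_out = τω = 22.4 × 118 = 2643 W
P_in = V·I·cosφ = 230 × 16.5 × 0.924 = 3507 W
η = P_out / P_in = 2643 / 3507 = 0.754 = 75.4%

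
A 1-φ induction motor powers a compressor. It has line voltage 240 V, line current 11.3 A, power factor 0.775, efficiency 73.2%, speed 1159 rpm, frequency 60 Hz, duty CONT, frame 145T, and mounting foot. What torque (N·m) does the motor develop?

12.7 N·m

P_in = V·I·cosφ = 240 × 11.3 × 0.775 = 2102 W
P_out = η·P_in = 0.732 × 2102 = 1539 W
n = 1159 rpm
ω = 2π×1159/60 = 121.4 rad/s
τ = P_out/ω = 1539/121.4 = 12.7 N·m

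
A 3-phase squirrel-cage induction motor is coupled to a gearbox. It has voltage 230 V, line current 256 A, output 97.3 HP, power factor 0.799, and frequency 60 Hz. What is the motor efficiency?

P_out = 97.3 × 746 = 72586 W
P_in = √3·V_L·I_L·cosφ = 1.732 × 230 × 256 × 0.799 = 81482 W
η = P_out / P_in = 72586 / 81482 = 0.891 = 89.1%

89.1 %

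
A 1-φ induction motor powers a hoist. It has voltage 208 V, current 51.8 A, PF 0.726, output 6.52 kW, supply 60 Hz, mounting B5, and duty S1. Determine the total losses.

1300 W

P_in = V·I·cosφ = 208×51.8×0.726 = 7822 W
P_out = 6520 W
Losses = P_in − P_out = 7822 − 6520 = 1302 W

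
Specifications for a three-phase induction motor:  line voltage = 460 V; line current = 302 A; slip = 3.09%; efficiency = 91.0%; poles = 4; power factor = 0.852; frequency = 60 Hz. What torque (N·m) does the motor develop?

1020 N·m

P_in = √3·V·I·cosφ = 1.732 × 460 × 302 × 0.852 = 204999 W
P_out = η·P_in = 0.91 × 204999 = 186549 W
n_s = 120×60/4 = 1800 rpm; n = 1800×(1−0.0309) = 1744 rpm
ω = 2π×1744/60 = 182.6 rad/s
τ = P_out/ω = 186549/182.6 = 1020 N·m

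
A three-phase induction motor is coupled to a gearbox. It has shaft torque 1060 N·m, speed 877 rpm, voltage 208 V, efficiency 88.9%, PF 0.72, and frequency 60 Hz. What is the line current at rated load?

422 A

ω = 2π×877/60 = 91.84 rad/s; P_out = τω = 1060 × 91.84 = 97350 W
P_in = P_out / η = 97350 / 0.889 = 109505 W
I_L = P_in / (√3·V_L·cosφ) = 109505 / (1.732 × 208 × 0.72) = 422 A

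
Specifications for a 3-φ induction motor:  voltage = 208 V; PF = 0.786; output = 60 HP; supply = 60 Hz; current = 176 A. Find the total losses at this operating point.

5080 W

P_in = √3·V·I·cosφ = 1.732×208×176×0.786 = 49836 W
P_out = 60×746 = 44760 W
Losses = P_in − P_out = 49836 − 44760 = 5076 W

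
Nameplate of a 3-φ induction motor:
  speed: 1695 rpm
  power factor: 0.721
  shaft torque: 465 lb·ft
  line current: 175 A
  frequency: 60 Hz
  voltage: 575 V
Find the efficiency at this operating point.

τ = 465 lb·ft × 1.356 = 630.5 N·m
ω = 2π × 1695/60 = 177.5 rad/s; P_out = τω = 630.5 × 177.5 = 111914 W
P_in = √3·V_L·I_L·cosφ = 1.732 × 575 × 175 × 0.721 = 125658 W
η = P_out / P_in = 111914 / 125658 = 0.891 = 89.1%

89.1 %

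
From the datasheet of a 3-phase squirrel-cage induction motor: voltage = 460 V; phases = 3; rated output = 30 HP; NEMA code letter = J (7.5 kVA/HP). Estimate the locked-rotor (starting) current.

282 A

S_LR = 7.5 × 30 = 225 kVA
I_LR = S_LR/(√3·V_L) = 225000/(1.732×460) = 282 A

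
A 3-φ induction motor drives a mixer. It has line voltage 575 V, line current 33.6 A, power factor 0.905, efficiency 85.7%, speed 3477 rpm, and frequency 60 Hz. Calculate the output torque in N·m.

71.3 N·m

P_in = √3·V·I·cosφ = 1.732 × 575 × 33.6 × 0.905 = 30283 W
P_out = η·P_in = 0.857 × 30283 = 25953 W
n = 3477 rpm
ω = 2π×3477/60 = 364.1 rad/s
τ = P_out/ω = 25953/364.1 = 71.3 N·m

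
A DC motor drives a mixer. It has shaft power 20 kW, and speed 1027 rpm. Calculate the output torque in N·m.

ω = 2π × 1027/60 = 107.5 rad/s
τ = P/ω = 20000/107.5 = 186 N·m

186 N·m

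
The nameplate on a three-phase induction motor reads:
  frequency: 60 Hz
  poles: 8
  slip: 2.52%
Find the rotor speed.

877 rpm

n_s = 120f/p = 120×60/8 = 900 rpm
n = n_s(1 − s) = 900 × (1 − 0.0252) = 877 rpm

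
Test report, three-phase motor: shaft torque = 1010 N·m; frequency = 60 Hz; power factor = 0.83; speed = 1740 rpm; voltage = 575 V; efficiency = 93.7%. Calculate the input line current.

238 A

ω = 2π×1740/60 = 182.2 rad/s; P_out = τω = 1010 × 182.2 = 184022 W
P_in = P_out / η = 184022 / 0.937 = 196395 W
I_L = P_in / (√3·V_L·cosφ) = 196395 / (1.732 × 575 × 0.83) = 238 A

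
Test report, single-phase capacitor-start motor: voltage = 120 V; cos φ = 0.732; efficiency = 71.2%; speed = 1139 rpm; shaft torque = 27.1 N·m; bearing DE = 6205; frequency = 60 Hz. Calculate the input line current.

ω = 2π×1139/60 = 119.3 rad/s; P_out = τω = 27.1 × 119.3 = 3233 W
P_in = P_out / η = 3233 / 0.712 = 4541 W
I = P_in / (V·cosφ) = 4541 / (120 × 0.732) = 51.7 A

51.7 A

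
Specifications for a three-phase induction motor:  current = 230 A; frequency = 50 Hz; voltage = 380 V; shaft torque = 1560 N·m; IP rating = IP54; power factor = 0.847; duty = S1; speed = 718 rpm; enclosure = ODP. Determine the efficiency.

ω = 2π × 718/60 = 75.19 rad/s; P_out = τω = 1560 × 75.19 = 117296 W
P_in = √3·V_L·I_L·cosφ = 1.732 × 380 × 230 × 0.847 = 128216 W
η = P_out / P_in = 117296 / 128216 = 0.915 = 91.5%

91.5 %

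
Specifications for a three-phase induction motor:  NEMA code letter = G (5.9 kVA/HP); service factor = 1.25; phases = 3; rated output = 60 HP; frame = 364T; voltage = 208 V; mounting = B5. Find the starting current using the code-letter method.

983 A

S_LR = 5.9 × 60 = 354 kVA
I_LR = S_LR/(√3·V_L) = 354000/(1.732×208) = 983 A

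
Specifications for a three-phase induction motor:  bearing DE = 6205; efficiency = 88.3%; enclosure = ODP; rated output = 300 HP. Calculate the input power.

253 kW

P_out = 300 × 746 = 223800 W
P_in = P_out/η = 223800/0.883 = 253454 W = 253 kW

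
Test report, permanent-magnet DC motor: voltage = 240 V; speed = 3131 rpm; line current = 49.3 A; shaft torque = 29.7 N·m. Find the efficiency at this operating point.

82.3 %

ω = 2π × 3131/60 = 327.9 rad/s; P_out = τω = 29.7 × 327.9 = 9739 W
P_in = V·I = 240 × 49.3 = 11832 W
η = P_out / P_in = 9739 / 11832 = 0.823 = 82.3%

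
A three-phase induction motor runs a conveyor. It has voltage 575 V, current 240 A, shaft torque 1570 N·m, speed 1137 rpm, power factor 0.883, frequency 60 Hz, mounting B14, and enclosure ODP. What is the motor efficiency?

ω = 2π × 1137/60 = 119.1 rad/s; P_out = τω = 1570 × 119.1 = 186987 W
P_in = √3·V_L·I_L·cosφ = 1.732 × 575 × 240 × 0.883 = 211051 W
η = P_out / P_in = 186987 / 211051 = 0.886 = 88.6%

88.6 %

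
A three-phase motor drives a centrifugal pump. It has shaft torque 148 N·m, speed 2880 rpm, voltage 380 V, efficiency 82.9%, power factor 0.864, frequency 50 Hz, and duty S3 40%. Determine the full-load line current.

94.7 A

ω = 2π×2880/60 = 301.6 rad/s; P_out = τω = 148 × 301.6 = 44637 W
P_in = P_out / η = 44637 / 0.829 = 53844 W
I_L = P_in / (√3·V_L·cosφ) = 53844 / (1.732 × 380 × 0.864) = 94.7 A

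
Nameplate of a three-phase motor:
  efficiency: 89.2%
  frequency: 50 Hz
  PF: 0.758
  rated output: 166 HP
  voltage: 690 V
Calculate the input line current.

P_out = 166 × 746 = 123836 W
P_in = P_out / η = 123836 / 0.892 = 138830 W
I_L = P_in / (√3·V_L·cosφ) = 138830 / (1.732 × 690 × 0.758) = 153 A

153 A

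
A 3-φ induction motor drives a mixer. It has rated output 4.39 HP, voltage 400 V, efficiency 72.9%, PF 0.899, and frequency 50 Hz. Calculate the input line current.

7.21 A

P_out = 4.39 × 746 = 3275 W
P_in = P_out / η = 3275 / 0.729 = 4492 W
I_L = P_in / (√3·V_L·cosφ) = 4492 / (1.732 × 400 × 0.899) = 7.21 A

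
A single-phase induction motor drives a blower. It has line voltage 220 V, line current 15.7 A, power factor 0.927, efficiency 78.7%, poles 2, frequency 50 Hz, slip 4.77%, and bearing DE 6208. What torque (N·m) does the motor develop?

8.42 N·m

P_in = V·I·cosφ = 220 × 15.7 × 0.927 = 3202 W
P_out = η·P_in = 0.787 × 3202 = 2520 W
n_s = 120×50/2 = 3000 rpm; n = 3000×(1−0.0477) = 2857 rpm
ω = 2π×2857/60 = 299.2 rad/s
τ = P_out/ω = 2520/299.2 = 8.42 N·m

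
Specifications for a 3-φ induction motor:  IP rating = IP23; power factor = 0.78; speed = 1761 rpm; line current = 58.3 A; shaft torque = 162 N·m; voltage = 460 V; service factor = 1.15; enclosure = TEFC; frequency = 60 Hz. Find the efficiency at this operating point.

ω = 2π × 1761/60 = 184.4 rad/s; P_out = τω = 162 × 184.4 = 29873 W
P_in = √3·V_L·I_L·cosφ = 1.732 × 460 × 58.3 × 0.78 = 36230 W
η = P_out / P_in = 29873 / 36230 = 0.825 = 82.5%

82.5 %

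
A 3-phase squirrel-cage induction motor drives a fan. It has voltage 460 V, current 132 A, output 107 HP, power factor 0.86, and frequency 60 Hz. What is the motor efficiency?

P_out = 107 × 746 = 79822 W
P_in = √3·V_L·I_L·cosφ = 1.732 × 460 × 132 × 0.86 = 90444 W
η = P_out / P_in = 79822 / 90444 = 0.883 = 88.3%

88.3 %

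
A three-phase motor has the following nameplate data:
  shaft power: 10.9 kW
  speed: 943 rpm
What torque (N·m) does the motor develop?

110 N·m

ω = 2π × 943/60 = 98.75 rad/s
τ = P/ω = 10900/98.75 = 110 N·m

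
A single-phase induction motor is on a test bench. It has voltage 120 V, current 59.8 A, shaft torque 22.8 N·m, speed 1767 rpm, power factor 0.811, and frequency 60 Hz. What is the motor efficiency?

72.5 %

ω = 2π × 1767/60 = 185 rad/s; P_out = τω = 22.8 × 185 = 4218 W
P_in = V·I·cosφ = 120 × 59.8 × 0.811 = 5820 W
η = P_out / P_in = 4218 / 5820 = 0.725 = 72.5%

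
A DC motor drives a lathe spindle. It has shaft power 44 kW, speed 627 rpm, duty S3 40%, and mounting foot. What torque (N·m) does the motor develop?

670 N·m

ω = 2π × 627/60 = 65.66 rad/s
τ = P/ω = 44000/65.66 = 670 N·m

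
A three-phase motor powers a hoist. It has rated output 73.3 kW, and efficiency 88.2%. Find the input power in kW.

P_out = 73300 W
P_in = P_out/η = 73300/0.882 = 83107 W = 83.1 kW

83.1 kW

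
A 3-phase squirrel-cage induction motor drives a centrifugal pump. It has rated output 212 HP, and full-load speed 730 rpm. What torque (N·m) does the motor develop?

2070 N·m

P_out = 212 × 746 = 158152 W
ω = 2π × 730/60 = 76.45 rad/s
τ = P_out/ω = 158152/76.45 = 2070 N·m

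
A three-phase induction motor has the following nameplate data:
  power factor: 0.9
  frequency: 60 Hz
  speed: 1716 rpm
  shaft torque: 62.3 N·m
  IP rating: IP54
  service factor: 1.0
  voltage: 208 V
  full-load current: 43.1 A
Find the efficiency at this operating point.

ω = 2π × 1716/60 = 179.7 rad/s; P_out = τω = 62.3 × 179.7 = 11195 W
P_in = √3·V_L·I_L·cosφ = 1.732 × 208 × 43.1 × 0.9 = 13974 W
η = P_out / P_in = 11195 / 13974 = 0.801 = 80.1%

80.1 %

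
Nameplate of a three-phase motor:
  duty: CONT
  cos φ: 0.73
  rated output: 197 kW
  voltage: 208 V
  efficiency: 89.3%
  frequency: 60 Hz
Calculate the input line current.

P_out = 197 kW = 197000 W
P_in = P_out / η = 197000 / 0.893 = 220605 W
I_L = P_in / (√3·V_L·cosφ) = 220605 / (1.732 × 208 × 0.73) = 839 A

839 A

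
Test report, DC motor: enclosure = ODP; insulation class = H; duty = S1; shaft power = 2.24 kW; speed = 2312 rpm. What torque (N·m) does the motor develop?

9.25 N·m

ω = 2π × 2312/60 = 242.1 rad/s
τ = P/ω = 2240/242.1 = 9.25 N·m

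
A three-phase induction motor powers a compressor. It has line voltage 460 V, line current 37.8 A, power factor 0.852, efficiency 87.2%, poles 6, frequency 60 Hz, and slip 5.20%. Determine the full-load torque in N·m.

P_in = √3·V·I·cosφ = 1.732 × 460 × 37.8 × 0.852 = 25659 W
P_out = η·P_in = 0.872 × 25659 = 22375 W
n_s = 120×60/6 = 1200 rpm; n = 1200×(1−0.052) = 1138 rpm
ω = 2π×1138/60 = 119.2 rad/s
τ = P_out/ω = 22375/119.2 = 188 N·m

188 N·m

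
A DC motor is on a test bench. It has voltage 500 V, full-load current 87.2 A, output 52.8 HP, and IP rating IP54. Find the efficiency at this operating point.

P_out = 52.8 × 746 = 39389 W
P_in = V·I = 500 × 87.2 = 43600 W
η = P_out / P_in = 39389 / 43600 = 0.903 = 90.3%

90.3 %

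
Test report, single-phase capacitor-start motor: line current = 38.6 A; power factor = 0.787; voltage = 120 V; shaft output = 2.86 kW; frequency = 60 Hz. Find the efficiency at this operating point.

78.5 %

P_out = 2.86 kW = 2860 W
P_in = V·I·cosφ = 120 × 38.6 × 0.787 = 3645 W
η = P_out / P_in = 2860 / 3645 = 0.785 = 78.5%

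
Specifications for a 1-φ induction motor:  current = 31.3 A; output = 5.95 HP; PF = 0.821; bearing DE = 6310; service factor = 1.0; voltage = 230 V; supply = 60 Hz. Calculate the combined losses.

1.47 kW

P_in = V·I·cosφ = 230×31.3×0.821 = 5910 W
P_out = 5.95×746 = 4439 W
Losses = P_in − P_out = 5910 − 4439 = 1471 W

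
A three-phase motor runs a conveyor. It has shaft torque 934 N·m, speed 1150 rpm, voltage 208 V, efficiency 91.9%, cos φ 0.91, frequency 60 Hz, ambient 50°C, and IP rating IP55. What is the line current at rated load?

373 A

ω = 2π×1150/60 = 120.4 rad/s; P_out = τω = 934 × 120.4 = 112454 W
P_in = P_out / η = 112454 / 0.919 = 122366 W
I_L = P_in / (√3·V_L·cosφ) = 122366 / (1.732 × 208 × 0.91) = 373 A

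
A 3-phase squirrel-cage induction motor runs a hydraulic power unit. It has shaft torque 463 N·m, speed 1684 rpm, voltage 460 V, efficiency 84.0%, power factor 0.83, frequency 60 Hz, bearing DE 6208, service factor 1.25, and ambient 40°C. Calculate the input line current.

ω = 2π×1684/60 = 176.3 rad/s; P_out = τω = 463 × 176.3 = 81627 W
P_in = P_out / η = 81627 / 0.840 = 97175 W
I_L = P_in / (√3·V_L·cosφ) = 97175 / (1.732 × 460 × 0.83) = 147 A

147 A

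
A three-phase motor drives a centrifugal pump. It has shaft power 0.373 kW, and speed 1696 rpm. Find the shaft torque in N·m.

2.1 N·m

ω = 2π × 1696/60 = 177.6 rad/s
τ = P/ω = 373/177.6 = 2.1 N·m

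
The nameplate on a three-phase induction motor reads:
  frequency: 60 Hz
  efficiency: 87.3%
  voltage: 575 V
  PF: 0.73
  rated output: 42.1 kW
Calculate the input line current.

66.3 A

P_out = 42.1 kW = 42100 W
P_in = P_out / η = 42100 / 0.873 = 48225 W
I_L = P_in / (√3·V_L·cosφ) = 48225 / (1.732 × 575 × 0.73) = 66.3 A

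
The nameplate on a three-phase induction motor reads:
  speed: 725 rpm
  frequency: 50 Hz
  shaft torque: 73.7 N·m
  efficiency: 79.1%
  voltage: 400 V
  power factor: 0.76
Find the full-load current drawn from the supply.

13.4 A

ω = 2π×725/60 = 75.92 rad/s; P_out = τω = 73.7 × 75.92 = 5595 W
P_in = P_out / η = 5595 / 0.791 = 7073 W
I_L = P_in / (√3·V_L·cosφ) = 7073 / (1.732 × 400 × 0.76) = 13.4 A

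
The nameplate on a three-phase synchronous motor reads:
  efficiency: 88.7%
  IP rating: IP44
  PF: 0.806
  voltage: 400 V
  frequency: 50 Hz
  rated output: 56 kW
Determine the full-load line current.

113 A

P_out = 56 kW = 56000 W
P_in = P_out / η = 56000 / 0.887 = 63134 W
I_L = P_in / (√3·V_L·cosφ) = 63134 / (1.732 × 400 × 0.806) = 113 A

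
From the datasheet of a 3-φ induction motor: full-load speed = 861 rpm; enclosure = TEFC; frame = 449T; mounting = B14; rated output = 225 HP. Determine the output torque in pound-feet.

P_out = 225 × 746 = 167850 W
ω = 2π × 861/60 = 90.16 rad/s
τ = P_out/ω = 167850/90.16 = 1862 N·m
In lb·ft: 1862/1.356 = 1370 lb·ft

1370 lb·ft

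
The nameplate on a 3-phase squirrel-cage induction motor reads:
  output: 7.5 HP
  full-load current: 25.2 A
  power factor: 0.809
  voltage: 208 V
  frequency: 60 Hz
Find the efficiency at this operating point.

76.2 %

P_out = 7.5 × 746 = 5595 W
P_in = √3·V_L·I_L·cosφ = 1.732 × 208 × 25.2 × 0.809 = 7344 W
η = P_out / P_in = 5595 / 7344 = 0.762 = 76.2%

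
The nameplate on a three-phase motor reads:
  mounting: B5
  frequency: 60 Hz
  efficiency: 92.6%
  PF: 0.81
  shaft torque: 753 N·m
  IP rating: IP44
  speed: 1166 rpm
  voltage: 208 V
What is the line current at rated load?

340 A

ω = 2π×1166/60 = 122.1 rad/s; P_out = τω = 753 × 122.1 = 91941 W
P_in = P_out / η = 91941 / 0.926 = 99288 W
I_L = P_in / (√3·V_L·cosφ) = 99288 / (1.732 × 208 × 0.81) = 340 A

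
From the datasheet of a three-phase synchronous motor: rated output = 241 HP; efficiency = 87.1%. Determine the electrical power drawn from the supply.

P_out = 241 × 746 = 179786 W
P_in = P_out/η = 179786/0.871 = 206413 W = 206 kW

206 kW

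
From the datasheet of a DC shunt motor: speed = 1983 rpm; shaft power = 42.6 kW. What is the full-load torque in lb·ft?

ω = 2π × 1983/60 = 207.7 rad/s
τ = P/ω = 42600/207.7 = 205.1 N·m
In lb·ft: 205.1/1.356 = 151 lb·ft

151 lb·ft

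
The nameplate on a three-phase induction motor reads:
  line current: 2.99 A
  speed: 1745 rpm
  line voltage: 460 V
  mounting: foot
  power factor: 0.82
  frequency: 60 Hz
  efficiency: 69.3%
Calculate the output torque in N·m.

P_in = √3·V·I·cosφ = 1.732 × 460 × 2.99 × 0.82 = 1953 W
P_out = η·P_in = 0.693 × 1953 = 1353 W
n = 1745 rpm
ω = 2π×1745/60 = 182.7 rad/s
τ = P_out/ω = 1353/182.7 = 7.41 N·m

7.41 N·m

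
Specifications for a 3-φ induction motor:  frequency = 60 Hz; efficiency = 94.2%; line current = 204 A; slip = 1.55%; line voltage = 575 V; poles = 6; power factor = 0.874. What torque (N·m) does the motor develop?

P_in = √3·V·I·cosφ = 1.732 × 575 × 204 × 0.874 = 177565 W
P_out = η·P_in = 0.942 × 177565 = 167266 W
n_s = 120×60/6 = 1200 rpm; n = 1200×(1−0.0155) = 1181 rpm
ω = 2π×1181/60 = 123.7 rad/s
τ = P_out/ω = 167266/123.7 = 1350 N·m

1350 N·m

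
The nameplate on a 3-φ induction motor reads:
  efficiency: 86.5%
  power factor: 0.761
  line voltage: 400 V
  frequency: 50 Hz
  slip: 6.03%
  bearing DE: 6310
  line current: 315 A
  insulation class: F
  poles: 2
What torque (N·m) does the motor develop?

487 N·m

P_in = √3·V·I·cosφ = 1.732 × 400 × 315 × 0.761 = 166075 W
P_out = η·P_in = 0.865 × 166075 = 143655 W
n_s = 120×50/2 = 3000 rpm; n = 3000×(1−0.0603) = 2819 rpm
ω = 2π×2819/60 = 295.2 rad/s
τ = P_out/ω = 143655/295.2 = 487 N·m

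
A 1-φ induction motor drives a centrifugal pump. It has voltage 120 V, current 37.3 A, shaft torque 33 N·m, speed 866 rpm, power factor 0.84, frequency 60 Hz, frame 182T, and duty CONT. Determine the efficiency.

ω = 2π × 866/60 = 90.69 rad/s; P_out = τω = 33 × 90.69 = 2993 W
P_in = V·I·cosφ = 120 × 37.3 × 0.84 = 3760 W
η = P_out / P_in = 2993 / 3760 = 0.796 = 79.6%

79.6 %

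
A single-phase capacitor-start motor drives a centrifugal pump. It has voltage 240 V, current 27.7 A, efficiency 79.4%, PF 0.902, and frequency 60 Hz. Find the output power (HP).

6.38 HP

P_in = V·I·cosφ = 240 × 27.7 × 0.902 = 5996 W
P_out = η·P_in = 0.794 × 5996 = 4761 W
= 4761/746 = 6.38 HP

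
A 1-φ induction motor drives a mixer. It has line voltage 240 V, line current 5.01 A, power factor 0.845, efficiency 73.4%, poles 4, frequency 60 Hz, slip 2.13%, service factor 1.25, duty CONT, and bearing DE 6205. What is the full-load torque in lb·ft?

2.98 lb·ft

P_in = V·I·cosφ = 240 × 5.01 × 0.845 = 1016 W
P_out = η·P_in = 0.734 × 1016 = 746 W
n_s = 120×60/4 = 1800 rpm; n = 1800×(1−0.0213) = 1762 rpm
ω = 2π×1762/60 = 184.5 rad/s
τ = P_out/ω = 746/184.5 = 4.043 N·m
In lb·ft: 4.043/1.356 = 2.98 lb·ft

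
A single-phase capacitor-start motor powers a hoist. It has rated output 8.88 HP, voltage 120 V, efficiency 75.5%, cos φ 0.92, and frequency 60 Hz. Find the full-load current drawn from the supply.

79.5 A

P_out = 8.88 × 746 = 6624 W
P_in = P_out / η = 6624 / 0.755 = 8774 W
I = P_in / (V·cosφ) = 8774 / (120 × 0.92) = 79.5 A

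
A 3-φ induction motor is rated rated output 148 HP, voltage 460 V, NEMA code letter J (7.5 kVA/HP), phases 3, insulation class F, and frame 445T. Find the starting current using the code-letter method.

S_LR = 7.5 × 148 = 1110 kVA
I_LR = S_LR/(√3·V_L) = 1110000/(1.732×460) = 1390 A

1390 A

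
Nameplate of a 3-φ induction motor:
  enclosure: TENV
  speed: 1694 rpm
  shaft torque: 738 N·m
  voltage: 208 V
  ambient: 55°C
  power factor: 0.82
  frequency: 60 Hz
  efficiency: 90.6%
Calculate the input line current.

ω = 2π×1694/60 = 177.4 rad/s; P_out = τω = 738 × 177.4 = 130921 W
P_in = P_out / η = 130921 / 0.906 = 144504 W
I_L = P_in / (√3·V_L·cosφ) = 144504 / (1.732 × 208 × 0.82) = 489 A

489 A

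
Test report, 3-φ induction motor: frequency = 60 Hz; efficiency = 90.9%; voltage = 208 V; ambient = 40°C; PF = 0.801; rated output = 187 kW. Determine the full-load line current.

P_out = 187 kW = 187000 W
P_in = P_out / η = 187000 / 0.909 = 205721 W
I_L = P_in / (√3·V_L·cosφ) = 205721 / (1.732 × 208 × 0.801) = 713 A

713 A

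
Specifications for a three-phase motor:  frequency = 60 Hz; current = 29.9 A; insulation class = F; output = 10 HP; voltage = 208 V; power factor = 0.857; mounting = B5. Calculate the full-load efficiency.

P_out = 10 × 746 = 7460 W
P_in = √3·V_L·I_L·cosφ = 1.732 × 208 × 29.9 × 0.857 = 9231 W
η = P_out / P_in = 7460 / 9231 = 0.808 = 80.8%

80.8 %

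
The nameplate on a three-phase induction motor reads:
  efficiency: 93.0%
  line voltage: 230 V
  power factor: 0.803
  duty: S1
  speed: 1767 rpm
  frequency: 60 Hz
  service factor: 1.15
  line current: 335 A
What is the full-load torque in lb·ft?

P_in = √3·V·I·cosφ = 1.732 × 230 × 335 × 0.803 = 107161 W
P_out = η·P_in = 0.93 × 107161 = 99660 W
n = 1767 rpm
ω = 2π×1767/60 = 185 rad/s
τ = P_out/ω = 99660/185 = 538.7 N·m
In lb·ft: 538.7/1.356 = 397 lb·ft

397 lb·ft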